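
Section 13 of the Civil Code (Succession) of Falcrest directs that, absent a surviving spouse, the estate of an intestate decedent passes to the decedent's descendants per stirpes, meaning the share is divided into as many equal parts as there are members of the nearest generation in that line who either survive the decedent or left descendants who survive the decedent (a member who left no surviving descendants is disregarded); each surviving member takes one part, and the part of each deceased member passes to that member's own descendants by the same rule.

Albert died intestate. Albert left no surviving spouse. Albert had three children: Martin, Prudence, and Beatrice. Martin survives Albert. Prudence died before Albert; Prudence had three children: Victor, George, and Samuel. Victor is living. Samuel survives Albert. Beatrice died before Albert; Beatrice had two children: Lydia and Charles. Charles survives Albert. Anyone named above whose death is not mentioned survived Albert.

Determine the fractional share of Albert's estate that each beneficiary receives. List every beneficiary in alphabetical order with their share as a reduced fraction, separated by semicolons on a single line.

There is no surviving spouse, so the entire estate passes to Albert's descendants per stirpes.
The estate is divided into 3 equal shares of 1/3 among Martin, Prudence, Beatrice.
Martin is living and takes 1/3.
Prudence predeceased; the 1/3 allotted to Prudence's branch passes to Prudence's issue by representation.
The 1/3 is divided into 3 equal shares of 1/9 among Victor, George, Samuel.
Victor is living and takes 1/9.
George is living and takes 1/9.
Samuel is living and takes 1/9.
Beatrice predeceased; the 1/3 allotted to Beatrice's branch passes to Beatrice's issue by representation.
The 1/3 is divided into 2 equal shares of 1/6 among Lydia, Charles.
Lydia is living and takes 1/6.
Charles is living and takes 1/6.

Charles 1/6; George 1/9; Lydia 1/6; Martin 1/3; Samuel 1/9; Victor 1/9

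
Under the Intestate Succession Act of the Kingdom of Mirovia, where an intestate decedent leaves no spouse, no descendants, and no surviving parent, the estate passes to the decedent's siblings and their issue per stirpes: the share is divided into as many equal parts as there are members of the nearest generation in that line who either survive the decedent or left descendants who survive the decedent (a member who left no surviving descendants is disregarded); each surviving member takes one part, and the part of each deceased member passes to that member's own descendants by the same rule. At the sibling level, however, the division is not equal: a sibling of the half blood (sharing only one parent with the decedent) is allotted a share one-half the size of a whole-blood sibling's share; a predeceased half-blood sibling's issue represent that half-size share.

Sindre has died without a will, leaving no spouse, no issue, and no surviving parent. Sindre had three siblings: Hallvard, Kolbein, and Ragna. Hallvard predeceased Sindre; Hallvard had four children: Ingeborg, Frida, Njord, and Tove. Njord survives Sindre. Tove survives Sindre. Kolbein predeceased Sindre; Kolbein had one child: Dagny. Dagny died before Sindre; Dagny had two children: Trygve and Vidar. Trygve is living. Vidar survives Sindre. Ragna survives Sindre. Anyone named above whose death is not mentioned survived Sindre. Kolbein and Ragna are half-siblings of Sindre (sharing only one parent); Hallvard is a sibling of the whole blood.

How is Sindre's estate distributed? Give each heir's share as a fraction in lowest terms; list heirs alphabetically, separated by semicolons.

Frida 1/8; Ingeborg 1/8; Njord 1/8; Ragna 1/4; Tove 1/8; Trygve 1/8; Vidar 1/8

No spouse, descendants, or parent survives, so the estate passes to Sindre's siblings per stirpes.
Half-blood siblings count for one-half the weight of whole-blood siblings at the initial division.
Dividing 1 in proportion to weights (total weight 2): Hallvard (weight 1) → 1/2; Kolbein (weight 1/2) → 1/4; Ragna (weight 1/2) → 1/4.
Hallvard predeceased; the 1/2 allotted to Hallvard's branch passes to Hallvard's issue by representation.
The 1/2 is divided into 4 equal shares of 1/8 among Ingeborg, Frida, Njord, Tove.
Ingeborg is living and takes 1/8.
Frida is living and takes 1/8.
Njord is living and takes 1/8.
Tove is living and takes 1/8.
Kolbein predeceased; the 1/4 allotted to Kolbein's branch passes to Kolbein's issue by representation.
Dagny's line is the sole branch at this level, so the full 1/4 passes to Dagny's issue by representation.
The 1/4 is divided into 2 equal shares of 1/8 among Trygve, Vidar.
Trygve is living and takes 1/8.
Vidar is living and takes 1/8.
Ragna is living and takes 1/4.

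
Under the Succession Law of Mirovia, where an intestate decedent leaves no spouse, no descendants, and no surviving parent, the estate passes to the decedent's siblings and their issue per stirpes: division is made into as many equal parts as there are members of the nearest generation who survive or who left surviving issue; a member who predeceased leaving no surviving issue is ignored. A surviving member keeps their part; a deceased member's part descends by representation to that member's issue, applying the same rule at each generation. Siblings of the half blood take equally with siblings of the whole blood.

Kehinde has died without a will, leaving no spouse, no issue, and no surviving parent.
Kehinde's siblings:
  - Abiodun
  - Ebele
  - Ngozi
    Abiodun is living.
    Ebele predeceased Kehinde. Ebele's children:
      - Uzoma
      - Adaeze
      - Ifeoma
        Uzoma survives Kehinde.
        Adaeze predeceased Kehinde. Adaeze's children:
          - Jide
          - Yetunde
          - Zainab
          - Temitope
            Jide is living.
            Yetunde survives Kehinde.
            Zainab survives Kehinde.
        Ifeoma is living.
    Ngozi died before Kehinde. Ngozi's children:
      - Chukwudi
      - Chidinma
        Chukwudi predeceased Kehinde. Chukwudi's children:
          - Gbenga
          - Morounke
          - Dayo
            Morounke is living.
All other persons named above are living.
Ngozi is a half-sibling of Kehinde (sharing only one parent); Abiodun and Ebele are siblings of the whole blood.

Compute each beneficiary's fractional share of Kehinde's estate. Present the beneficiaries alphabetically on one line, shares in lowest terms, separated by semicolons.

Abiodun 1/3; Chidinma 1/6; Dayo 1/18; Gbenga 1/18; Ifeoma 1/9; Jide 1/36; Morounke 1/18; Temitope 1/36; Uzoma 1/9; Yetunde 1/36; Zainab 1/36

No spouse, descendants, or parent survives, so the estate passes to Kehinde's siblings per stirpes.
Half-blood and whole-blood siblings take equally under the stated rule.
The estate is divided into 3 equal shares of 1/3 among Abiodun, Ebele, Ngozi.
Abiodun is living and takes 1/3.
Ebele predeceased; the 1/3 allotted to Ebele's branch passes to Ebele's issue by representation.
The 1/3 is divided into 3 equal shares of 1/9 among Uzoma, Adaeze, Ifeoma.
Uzoma is living and takes 1/9.
Adaeze predeceased; the 1/9 allotted to Adaeze's branch passes to Adaeze's issue by representation.
The 1/9 is divided into 4 equal shares of 1/36 among Jide, Yetunde, Zainab, Temitope.
Jide is living and takes 1/36.
Yetunde is living and takes 1/36.
Zainab is living and takes 1/36.
Temitope is living and takes 1/36.
Ifeoma is living and takes 1/9.
Ngozi predeceased; the 1/3 allotted to Ngozi's branch passes to Ngozi's issue by representation.
The 1/3 is divided into 2 equal shares of 1/6 among Chukwudi, Chidinma.
Chukwudi predeceased; the 1/6 allotted to Chukwudi's branch passes to Chukwudi's issue by representation.
The 1/6 is divided into 3 equal shares of 1/18 among Gbenga, Morounke, Dayo.
Gbenga is living and takes 1/18.
Morounke is living and takes 1/18.
Dayo is living and takes 1/18.
Chidinma is living and takes 1/6.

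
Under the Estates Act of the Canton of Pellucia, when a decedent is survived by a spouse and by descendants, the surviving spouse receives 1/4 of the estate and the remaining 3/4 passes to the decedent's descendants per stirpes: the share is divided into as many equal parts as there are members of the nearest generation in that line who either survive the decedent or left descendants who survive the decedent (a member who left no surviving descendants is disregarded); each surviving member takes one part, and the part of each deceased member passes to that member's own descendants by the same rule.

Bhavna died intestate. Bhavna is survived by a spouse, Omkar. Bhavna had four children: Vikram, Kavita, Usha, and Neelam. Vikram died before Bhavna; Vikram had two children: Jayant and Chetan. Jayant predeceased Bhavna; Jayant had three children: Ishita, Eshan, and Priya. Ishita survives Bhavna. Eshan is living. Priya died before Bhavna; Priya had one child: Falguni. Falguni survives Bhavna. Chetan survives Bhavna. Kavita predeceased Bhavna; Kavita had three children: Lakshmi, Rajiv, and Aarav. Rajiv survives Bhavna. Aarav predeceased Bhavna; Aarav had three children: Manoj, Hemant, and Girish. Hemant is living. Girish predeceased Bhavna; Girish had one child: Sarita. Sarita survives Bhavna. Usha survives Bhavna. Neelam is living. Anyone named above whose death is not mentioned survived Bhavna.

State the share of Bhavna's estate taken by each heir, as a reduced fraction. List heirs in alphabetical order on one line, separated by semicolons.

Chetan 3/32; Eshan 1/32; Falguni 1/32; Hemant 1/48; Ishita 1/32; Lakshmi 1/16; Manoj 1/48; Neelam 3/16; Omkar 1/4; Rajiv 1/16; Sarita 1/48; Usha 3/16

Omkar, as surviving spouse, takes 1/4.
The remaining 3/4 passes to Bhavna's descendants per stirpes.
The 3/4 is divided into 4 equal shares of 3/16 among Vikram, Kavita, Usha, Neelam.
Vikram predeceased; the 3/16 allotted to Vikram's branch passes to Vikram's issue by representation.
The 3/16 is divided into 2 equal shares of 3/32 among Jayant, Chetan.
Jayant predeceased; the 3/32 allotted to Jayant's branch passes to Jayant's issue by representation.
The 3/32 is divided into 3 equal shares of 1/32 among Ishita, Eshan, Priya.
Ishita is living and takes 1/32.
Eshan is living and takes 1/32.
Priya predeceased; the 1/32 allotted to Priya's branch passes to Priya's issue by representation.
Falguni is the sole taker at this level and receives the full 1/32.
Chetan is living and takes 3/32.
Kavita predeceased; the 3/16 allotted to Kavita's branch passes to Kavita's issue by representation.
The 3/16 is divided into 3 equal shares of 1/16 among Lakshmi, Rajiv, Aarav.
Lakshmi is living and takes 1/16.
Rajiv is living and takes 1/16.
Aarav predeceased; the 1/16 allotted to Aarav's branch passes to Aarav's issue by representation.
The 1/16 is divided into 3 equal shares of 1/48 among Manoj, Hemant, Girish.
Manoj is living and takes 1/48.
Hemant is living and takes 1/48.
Girish predeceased; the 1/48 allotted to Girish's branch passes to Girish's issue by representation.
Sarita is the sole taker at this level and receives the full 1/48.
Usha is living and takes 3/16.
Neelam is living and takes 3/16.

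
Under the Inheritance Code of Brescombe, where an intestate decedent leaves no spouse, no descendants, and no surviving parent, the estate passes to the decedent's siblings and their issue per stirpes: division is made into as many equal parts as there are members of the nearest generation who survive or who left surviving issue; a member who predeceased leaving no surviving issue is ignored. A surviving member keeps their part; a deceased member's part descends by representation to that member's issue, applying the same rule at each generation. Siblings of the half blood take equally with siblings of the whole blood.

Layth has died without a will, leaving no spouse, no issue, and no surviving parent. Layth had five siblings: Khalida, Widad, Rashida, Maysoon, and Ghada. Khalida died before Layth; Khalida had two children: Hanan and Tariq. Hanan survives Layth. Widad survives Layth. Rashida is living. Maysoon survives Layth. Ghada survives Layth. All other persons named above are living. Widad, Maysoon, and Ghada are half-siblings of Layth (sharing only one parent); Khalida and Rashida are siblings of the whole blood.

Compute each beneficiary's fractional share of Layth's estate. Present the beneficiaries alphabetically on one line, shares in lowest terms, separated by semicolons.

No spouse, descendants, or parent survives, so the estate passes to Layth's siblings per stirpes.
Half-blood and whole-blood siblings take equally under the stated rule.
The estate is divided into 5 equal shares of 1/5 among Khalida, Widad, Rashida, Maysoon, Ghada.
Khalida predeceased; the 1/5 allotted to Khalida's branch passes to Khalida's issue by representation.
The 1/5 is divided into 2 equal shares of 1/10 among Hanan, Tariq.
Hanan is living and takes 1/10.
Tariq is living and takes 1/10.
Widad is living and takes 1/5.
Rashida is living and takes 1/5.
Maysoon is living and takes 1/5.
Ghada is living and takes 1/5.

Ghada 1/5; Hanan 1/10; Maysoon 1/5; Rashida 1/5; Tariq 1/10; Widad 1/5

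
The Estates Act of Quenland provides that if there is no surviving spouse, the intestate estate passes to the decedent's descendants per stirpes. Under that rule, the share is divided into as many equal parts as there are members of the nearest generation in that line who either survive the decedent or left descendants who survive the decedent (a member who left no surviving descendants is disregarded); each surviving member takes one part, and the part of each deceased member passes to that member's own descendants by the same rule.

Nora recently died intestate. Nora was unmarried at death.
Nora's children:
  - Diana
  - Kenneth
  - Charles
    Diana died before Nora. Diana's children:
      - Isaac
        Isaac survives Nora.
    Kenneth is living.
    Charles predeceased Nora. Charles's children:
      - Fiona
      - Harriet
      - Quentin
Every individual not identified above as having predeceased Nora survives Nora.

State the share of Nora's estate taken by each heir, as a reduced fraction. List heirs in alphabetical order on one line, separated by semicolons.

Fiona 1/9; Harriet 1/9; Isaac 1/3; Kenneth 1/3; Quentin 1/9

There is no surviving spouse, so the entire estate passes to Nora's descendants per stirpes.
The estate is divided into 3 equal shares of 1/3 among Diana, Kenneth, Charles.
Diana predeceased; the 1/3 allotted to Diana's branch passes to Diana's issue by representation.
Isaac is the sole taker at this level and receives the full 1/3.
Kenneth is living and takes 1/3.
Charles predeceased; the 1/3 allotted to Charles's branch passes to Charles's issue by representation.
The 1/3 is divided into 3 equal shares of 1/9 among Fiona, Harriet, Quentin.
Fiona is living and takes 1/9.
Harriet is living and takes 1/9.
Quentin is living and takes 1/9.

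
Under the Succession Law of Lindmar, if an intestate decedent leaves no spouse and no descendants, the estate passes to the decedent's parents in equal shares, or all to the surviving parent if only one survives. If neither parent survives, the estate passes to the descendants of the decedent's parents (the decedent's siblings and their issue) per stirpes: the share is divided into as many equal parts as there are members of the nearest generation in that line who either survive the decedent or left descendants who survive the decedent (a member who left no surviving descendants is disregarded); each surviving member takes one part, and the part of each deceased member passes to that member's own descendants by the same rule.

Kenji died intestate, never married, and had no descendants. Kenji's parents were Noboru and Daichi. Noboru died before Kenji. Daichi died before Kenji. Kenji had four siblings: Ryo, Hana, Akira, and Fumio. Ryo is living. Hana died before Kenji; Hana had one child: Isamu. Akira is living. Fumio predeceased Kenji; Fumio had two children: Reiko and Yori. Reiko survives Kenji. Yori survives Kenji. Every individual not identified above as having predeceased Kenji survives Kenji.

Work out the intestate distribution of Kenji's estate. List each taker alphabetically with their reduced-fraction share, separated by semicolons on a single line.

Neither parent survives and there are no descendants, so the estate passes to Kenji's siblings and their issue per stirpes.
The estate is divided into 4 equal shares of 1/4 among Ryo, Hana, Akira, Fumio.
Ryo is living and takes 1/4.
Hana predeceased; the 1/4 allotted to Hana's branch passes to Hana's issue by representation.
Isamu is the sole taker at this level and receives the full 1/4.
Akira is living and takes 1/4.
Fumio predeceased; the 1/4 allotted to Fumio's branch passes to Fumio's issue by representation.
The 1/4 is divided into 2 equal shares of 1/8 among Reiko, Yori.
Reiko is living and takes 1/8.
Yori is living and takes 1/8.

Akira 1/4; Isamu 1/4; Reiko 1/8; Ryo 1/4; Yori 1/8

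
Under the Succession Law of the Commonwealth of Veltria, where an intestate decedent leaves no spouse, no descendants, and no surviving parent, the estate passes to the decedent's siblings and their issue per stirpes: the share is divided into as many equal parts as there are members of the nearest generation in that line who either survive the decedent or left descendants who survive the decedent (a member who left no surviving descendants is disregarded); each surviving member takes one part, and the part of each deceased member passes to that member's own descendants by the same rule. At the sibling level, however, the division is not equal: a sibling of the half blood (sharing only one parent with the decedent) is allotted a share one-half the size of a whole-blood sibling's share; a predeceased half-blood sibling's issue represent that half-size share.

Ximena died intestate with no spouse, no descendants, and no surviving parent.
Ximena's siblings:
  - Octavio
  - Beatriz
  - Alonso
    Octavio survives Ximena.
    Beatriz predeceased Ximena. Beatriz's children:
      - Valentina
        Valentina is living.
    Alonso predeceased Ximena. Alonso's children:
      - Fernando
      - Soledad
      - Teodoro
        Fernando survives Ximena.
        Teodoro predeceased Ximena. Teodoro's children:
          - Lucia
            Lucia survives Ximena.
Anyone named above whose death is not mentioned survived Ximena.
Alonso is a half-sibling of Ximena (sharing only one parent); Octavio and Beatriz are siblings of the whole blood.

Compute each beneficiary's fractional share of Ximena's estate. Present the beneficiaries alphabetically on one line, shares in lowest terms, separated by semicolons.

Fernando 1/15; Lucia 1/15; Octavio 2/5; Soledad 1/15; Valentina 2/5

No spouse, descendants, or parent survives, so the estate passes to Ximena's siblings per stirpes.
Half-blood siblings count for one-half the weight of whole-blood siblings at the initial division.
Dividing 1 in proportion to weights (total weight 5/2): Octavio (weight 1) → 2/5; Beatriz (weight 1) → 2/5; Alonso (weight 1/2) → 1/5.
Octavio is living and takes 2/5.
Beatriz predeceased; the 2/5 allotted to Beatriz's branch passes to Beatriz's issue by representation.
Valentina is the sole taker at this level and receives the full 2/5.
Alonso predeceased; the 1/5 allotted to Alonso's branch passes to Alonso's issue by representation.
The 1/5 is divided into 3 equal shares of 1/15 among Fernando, Soledad, Teodoro.
Fernando is living and takes 1/15.
Soledad is living and takes 1/15.
Teodoro predeceased; the 1/15 allotted to Teodoro's branch passes to Teodoro's issue by representation.
Lucia is the sole taker at this level and receives the full 1/15.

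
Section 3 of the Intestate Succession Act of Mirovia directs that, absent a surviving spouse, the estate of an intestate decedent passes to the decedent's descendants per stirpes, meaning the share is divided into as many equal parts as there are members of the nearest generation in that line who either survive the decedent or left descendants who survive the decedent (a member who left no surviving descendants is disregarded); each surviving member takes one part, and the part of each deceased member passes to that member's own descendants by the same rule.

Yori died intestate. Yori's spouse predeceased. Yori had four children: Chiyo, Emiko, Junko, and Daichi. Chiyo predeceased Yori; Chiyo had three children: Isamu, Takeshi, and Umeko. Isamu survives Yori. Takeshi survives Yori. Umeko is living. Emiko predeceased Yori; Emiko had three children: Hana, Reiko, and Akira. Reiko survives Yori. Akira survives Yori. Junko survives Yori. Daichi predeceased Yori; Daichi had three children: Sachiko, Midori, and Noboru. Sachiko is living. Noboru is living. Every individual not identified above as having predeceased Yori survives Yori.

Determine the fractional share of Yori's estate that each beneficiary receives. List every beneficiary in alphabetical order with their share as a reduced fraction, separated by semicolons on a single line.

Akira 1/12; Hana 1/12; Isamu 1/12; Junko 1/4; Midori 1/12; Noboru 1/12; Reiko 1/12; Sachiko 1/12; Takeshi 1/12; Umeko 1/12

There is no surviving spouse, so the entire estate passes to Yori's descendants per stirpes.
The estate is divided into 4 equal shares of 1/4 among Chiyo, Emiko, Junko, Daichi.
Chiyo predeceased; the 1/4 allotted to Chiyo's branch passes to Chiyo's issue by representation.
The 1/4 is divided into 3 equal shares of 1/12 among Isamu, Takeshi, Umeko.
Isamu is living and takes 1/12.
Takeshi is living and takes 1/12.
Umeko is living and takes 1/12.
Emiko predeceased; the 1/4 allotted to Emiko's branch passes to Emiko's issue by representation.
The 1/4 is divided into 3 equal shares of 1/12 among Hana, Reiko, Akira.
Hana is living and takes 1/12.
Reiko is living and takes 1/12.
Akira is living and takes 1/12.
Junko is living and takes 1/4.
Daichi predeceased; the 1/4 allotted to Daichi's branch passes to Daichi's issue by representation.
The 1/4 is divided into 3 equal shares of 1/12 among Sachiko, Midori, Noboru.
Sachiko is living and takes 1/12.
Midori is living and takes 1/12.
Noboru is living and takes 1/12.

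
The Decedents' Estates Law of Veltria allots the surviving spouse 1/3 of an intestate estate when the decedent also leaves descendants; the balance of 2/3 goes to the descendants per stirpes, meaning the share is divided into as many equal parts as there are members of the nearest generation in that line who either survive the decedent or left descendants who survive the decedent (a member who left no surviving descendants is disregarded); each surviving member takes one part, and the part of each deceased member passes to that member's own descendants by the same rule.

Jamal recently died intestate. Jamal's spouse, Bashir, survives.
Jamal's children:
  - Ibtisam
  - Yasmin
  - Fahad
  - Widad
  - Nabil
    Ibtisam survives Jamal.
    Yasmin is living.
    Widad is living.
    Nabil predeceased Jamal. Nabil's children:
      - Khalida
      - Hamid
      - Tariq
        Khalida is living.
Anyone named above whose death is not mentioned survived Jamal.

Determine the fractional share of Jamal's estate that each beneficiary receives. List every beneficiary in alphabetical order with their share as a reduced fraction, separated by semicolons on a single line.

Bashir, as surviving spouse, takes 1/3.
The remaining 2/3 passes to Jamal's descendants per stirpes.
The 2/3 is divided into 5 equal shares of 2/15 among Ibtisam, Yasmin, Fahad, Widad, Nabil.
Ibtisam is living and takes 2/15.
Yasmin is living and takes 2/15.
Fahad is living and takes 2/15.
Widad is living and takes 2/15.
Nabil predeceased; the 2/15 allotted to Nabil's branch passes to Nabil's issue by representation.
The 2/15 is divided into 3 equal shares of 2/45 among Khalida, Hamid, Tariq.
Khalida is living and takes 2/45.
Hamid is living and takes 2/45.
Tariq is living and takes 2/45.

Bashir 1/3; Fahad 2/15; Hamid 2/45; Ibtisam 2/15; Khalida 2/45; Tariq 2/45; Widad 2/15; Yasmin 2/15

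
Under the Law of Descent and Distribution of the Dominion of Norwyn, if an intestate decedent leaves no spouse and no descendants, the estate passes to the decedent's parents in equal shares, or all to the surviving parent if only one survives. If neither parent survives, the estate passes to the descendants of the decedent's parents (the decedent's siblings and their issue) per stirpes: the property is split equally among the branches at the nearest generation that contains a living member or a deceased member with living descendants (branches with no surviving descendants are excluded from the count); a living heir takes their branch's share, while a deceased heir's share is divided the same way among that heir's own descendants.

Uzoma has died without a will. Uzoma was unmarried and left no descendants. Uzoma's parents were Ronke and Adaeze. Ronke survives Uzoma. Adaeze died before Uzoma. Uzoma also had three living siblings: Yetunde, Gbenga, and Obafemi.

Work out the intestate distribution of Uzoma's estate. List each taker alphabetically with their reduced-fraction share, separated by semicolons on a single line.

Ronke 1

Only one parent, Ronke, survives, so Ronke takes the entire estate. The siblings take nothing because a surviving parent has priority.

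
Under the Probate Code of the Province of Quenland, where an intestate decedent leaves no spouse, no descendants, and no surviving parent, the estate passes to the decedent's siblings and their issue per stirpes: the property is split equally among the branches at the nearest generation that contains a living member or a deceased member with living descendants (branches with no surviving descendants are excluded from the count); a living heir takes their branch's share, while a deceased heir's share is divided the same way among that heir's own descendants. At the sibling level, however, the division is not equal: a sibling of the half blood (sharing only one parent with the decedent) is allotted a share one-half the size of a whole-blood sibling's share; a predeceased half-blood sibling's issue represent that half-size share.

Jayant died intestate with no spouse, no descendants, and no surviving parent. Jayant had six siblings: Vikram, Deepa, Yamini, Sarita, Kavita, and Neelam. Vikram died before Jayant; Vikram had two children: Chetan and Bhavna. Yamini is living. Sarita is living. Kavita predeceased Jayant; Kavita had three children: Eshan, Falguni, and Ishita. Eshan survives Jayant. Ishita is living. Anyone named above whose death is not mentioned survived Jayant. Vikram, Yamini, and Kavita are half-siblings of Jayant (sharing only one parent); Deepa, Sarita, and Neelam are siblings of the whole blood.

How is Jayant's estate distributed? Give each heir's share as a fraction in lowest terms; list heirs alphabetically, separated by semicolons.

No spouse, descendants, or parent survives, so the estate passes to Jayant's siblings per stirpes.
Half-blood siblings count for one-half the weight of whole-blood siblings at the initial division.
Dividing 1 in proportion to weights (total weight 9/2): Vikram (weight 1/2) → 1/9; Deepa (weight 1) → 2/9; Yamini (weight 1/2) → 1/9; Sarita (weight 1) → 2/9; Kavita (weight 1/2) → 1/9; Neelam (weight 1) → 2/9.
Vikram predeceased; the 1/9 allotted to Vikram's branch passes to Vikram's issue by representation.
The 1/9 is divided into 2 equal shares of 1/18 among Chetan, Bhavna.
Chetan is living and takes 1/18.
Bhavna is living and takes 1/18.
Deepa is living and takes 2/9.
Yamini is living and takes 1/9.
Sarita is living and takes 2/9.
Kavita predeceased; the 1/9 allotted to Kavita's branch passes to Kavita's issue by representation.
The 1/9 is divided into 3 equal shares of 1/27 among Eshan, Falguni, Ishita.
Eshan is living and takes 1/27.
Falguni is living and takes 1/27.
Ishita is living and takes 1/27.
Neelam is living and takes 2/9.

Bhavna 1/18; Chetan 1/18; Deepa 2/9; Eshan 1/27; Falguni 1/27; Ishita 1/27; Neelam 2/9; Sarita 2/9; Yamini 1/9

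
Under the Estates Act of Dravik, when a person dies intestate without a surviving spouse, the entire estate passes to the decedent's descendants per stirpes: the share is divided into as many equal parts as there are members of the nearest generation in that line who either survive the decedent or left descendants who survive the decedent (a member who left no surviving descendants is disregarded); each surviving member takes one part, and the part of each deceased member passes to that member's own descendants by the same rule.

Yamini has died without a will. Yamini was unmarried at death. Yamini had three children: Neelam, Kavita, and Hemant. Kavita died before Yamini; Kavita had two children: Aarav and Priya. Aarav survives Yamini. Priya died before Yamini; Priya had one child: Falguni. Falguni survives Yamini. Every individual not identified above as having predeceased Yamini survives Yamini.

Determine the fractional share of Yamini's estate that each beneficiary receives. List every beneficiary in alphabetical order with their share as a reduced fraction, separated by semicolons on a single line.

Aarav 1/6; Falguni 1/6; Hemant 1/3; Neelam 1/3

There is no surviving spouse, so the entire estate passes to Yamini's descendants per stirpes.
The estate is divided into 3 equal shares of 1/3 among Neelam, Kavita, Hemant.
Neelam is living and takes 1/3.
Kavita predeceased; the 1/3 allotted to Kavita's branch passes to Kavita's issue by representation.
The 1/3 is divided into 2 equal shares of 1/6 among Aarav, Priya.
Aarav is living and takes 1/6.
Priya predeceased; the 1/6 allotted to Priya's branch passes to Priya's issue by representation.
Falguni is the sole taker at this level and receives the full 1/6.
Hemant is living and takes 1/3.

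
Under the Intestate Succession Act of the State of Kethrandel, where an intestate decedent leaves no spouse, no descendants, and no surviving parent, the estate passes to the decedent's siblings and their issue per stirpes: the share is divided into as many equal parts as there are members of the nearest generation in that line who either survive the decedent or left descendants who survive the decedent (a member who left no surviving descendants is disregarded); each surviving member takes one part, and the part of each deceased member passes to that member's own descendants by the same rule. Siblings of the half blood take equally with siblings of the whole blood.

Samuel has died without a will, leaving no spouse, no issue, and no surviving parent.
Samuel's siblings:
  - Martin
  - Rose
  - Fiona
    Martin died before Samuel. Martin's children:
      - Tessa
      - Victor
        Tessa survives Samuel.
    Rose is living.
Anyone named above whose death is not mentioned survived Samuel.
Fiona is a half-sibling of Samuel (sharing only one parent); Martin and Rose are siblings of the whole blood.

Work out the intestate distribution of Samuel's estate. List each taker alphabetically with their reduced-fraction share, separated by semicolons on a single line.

No spouse, descendants, or parent survives, so the estate passes to Samuel's siblings per stirpes.
Half-blood and whole-blood siblings take equally under the stated rule.
The estate is divided into 3 equal shares of 1/3 among Martin, Rose, Fiona.
Martin predeceased; the 1/3 allotted to Martin's branch passes to Martin's issue by representation.
The 1/3 is divided into 2 equal shares of 1/6 among Tessa, Victor.
Tessa is living and takes 1/6.
Victor is living and takes 1/6.
Rose is living and takes 1/3.
Fiona is living and takes 1/3.

Fiona 1/3; Rose 1/3; Tessa 1/6; Victor 1/6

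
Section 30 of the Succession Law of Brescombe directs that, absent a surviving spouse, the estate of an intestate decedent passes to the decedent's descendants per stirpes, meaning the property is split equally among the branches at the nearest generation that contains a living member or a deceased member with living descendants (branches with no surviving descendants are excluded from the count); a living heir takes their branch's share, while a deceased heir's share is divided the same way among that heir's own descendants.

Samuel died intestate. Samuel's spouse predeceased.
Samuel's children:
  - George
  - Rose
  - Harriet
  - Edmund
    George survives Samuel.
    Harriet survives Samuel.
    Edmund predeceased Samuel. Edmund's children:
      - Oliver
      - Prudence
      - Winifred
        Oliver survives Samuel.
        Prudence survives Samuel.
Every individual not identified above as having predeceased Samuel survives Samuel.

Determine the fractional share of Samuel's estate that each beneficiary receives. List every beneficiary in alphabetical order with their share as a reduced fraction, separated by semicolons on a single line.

George 1/4; Harriet 1/4; Oliver 1/12; Prudence 1/12; Rose 1/4; Winifred 1/12

There is no surviving spouse, so the entire estate passes to Samuel's descendants per stirpes.
The estate is divided into 4 equal shares of 1/4 among George, Rose, Harriet, Edmund.
George is living and takes 1/4.
Rose is living and takes 1/4.
Harriet is living and takes 1/4.
Edmund predeceased; the 1/4 allotted to Edmund's branch passes to Edmund's issue by representation.
The 1/4 is divided into 3 equal shares of 1/12 among Oliver, Prudence, Winifred.
Oliver is living and takes 1/12.
Prudence is living and takes 1/12.
Winifred is living and takes 1/12.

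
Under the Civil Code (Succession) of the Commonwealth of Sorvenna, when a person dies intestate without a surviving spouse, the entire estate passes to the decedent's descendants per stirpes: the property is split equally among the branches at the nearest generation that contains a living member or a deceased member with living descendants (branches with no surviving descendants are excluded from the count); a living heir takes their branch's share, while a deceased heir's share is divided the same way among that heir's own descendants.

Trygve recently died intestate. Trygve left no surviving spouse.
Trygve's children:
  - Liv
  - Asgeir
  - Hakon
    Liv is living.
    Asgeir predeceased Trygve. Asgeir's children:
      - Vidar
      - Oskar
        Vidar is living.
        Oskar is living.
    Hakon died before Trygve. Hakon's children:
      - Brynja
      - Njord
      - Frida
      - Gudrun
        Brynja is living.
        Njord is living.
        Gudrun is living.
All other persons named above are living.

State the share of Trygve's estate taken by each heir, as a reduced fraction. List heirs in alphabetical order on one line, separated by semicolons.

Brynja 1/12; Frida 1/12; Gudrun 1/12; Liv 1/3; Njord 1/12; Oskar 1/6; Vidar 1/6

There is no surviving spouse, so the entire estate passes to Trygve's descendants per stirpes.
The estate is divided into 3 equal shares of 1/3 among Liv, Asgeir, Hakon.
Liv is living and takes 1/3.
Asgeir predeceased; the 1/3 allotted to Asgeir's branch passes to Asgeir's issue by representation.
The 1/3 is divided into 2 equal shares of 1/6 among Vidar, Oskar.
Vidar is living and takes 1/6.
Oskar is living and takes 1/6.
Hakon predeceased; the 1/3 allotted to Hakon's branch passes to Hakon's issue by representation.
The 1/3 is divided into 4 equal shares of 1/12 among Brynja, Njord, Frida, Gudrun.
Brynja is living and takes 1/12.
Njord is living and takes 1/12.
Frida is living and takes 1/12.
Gudrun is living and takes 1/12.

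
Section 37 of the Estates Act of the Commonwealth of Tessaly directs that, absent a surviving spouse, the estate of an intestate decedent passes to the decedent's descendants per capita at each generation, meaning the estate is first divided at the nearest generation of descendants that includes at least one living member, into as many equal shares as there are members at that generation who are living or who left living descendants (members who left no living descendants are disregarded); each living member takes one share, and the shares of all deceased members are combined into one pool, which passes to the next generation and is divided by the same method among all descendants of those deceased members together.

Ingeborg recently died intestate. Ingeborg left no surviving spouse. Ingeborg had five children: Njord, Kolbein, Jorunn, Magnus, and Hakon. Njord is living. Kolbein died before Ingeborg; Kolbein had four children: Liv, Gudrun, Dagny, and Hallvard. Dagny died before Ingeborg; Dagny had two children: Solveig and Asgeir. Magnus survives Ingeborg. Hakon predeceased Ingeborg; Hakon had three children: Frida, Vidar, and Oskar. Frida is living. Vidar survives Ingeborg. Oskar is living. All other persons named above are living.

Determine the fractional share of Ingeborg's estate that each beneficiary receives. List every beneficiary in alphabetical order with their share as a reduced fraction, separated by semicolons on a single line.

Asgeir 1/35; Frida 2/35; Gudrun 2/35; Hallvard 2/35; Jorunn 1/5; Liv 2/35; Magnus 1/5; Njord 1/5; Oskar 2/35; Solveig 1/35; Vidar 2/35

There is no surviving spouse, so the entire estate passes to Ingeborg's descendants per capita at each generation.
At generation 1 (Njord, Kolbein, Jorunn, Magnus, Hakon) there are 5 shares of (1)/5 = 1/5 each.
Living: Njord, Jorunn, and Magnus — each takes 1/5.
Deceased: Kolbein and Hakon. Their combined 2/5 is pooled and carried to generation 2.
At generation 2 (Liv, Gudrun, Dagny, Hallvard, Frida, Vidar, Oskar) there are 7 shares of (2/5)/7 = 2/35 each.
Living: Liv, Gudrun, Hallvard, Frida, Vidar, and Oskar — each takes 2/35.
Deceased: Dagny. That 2/35 share is carried to generation 3.
At generation 3 (Solveig, Asgeir) there are 2 shares of (2/35)/2 = 1/35 each.
Living: Solveig and Asgeir — each takes 1/35.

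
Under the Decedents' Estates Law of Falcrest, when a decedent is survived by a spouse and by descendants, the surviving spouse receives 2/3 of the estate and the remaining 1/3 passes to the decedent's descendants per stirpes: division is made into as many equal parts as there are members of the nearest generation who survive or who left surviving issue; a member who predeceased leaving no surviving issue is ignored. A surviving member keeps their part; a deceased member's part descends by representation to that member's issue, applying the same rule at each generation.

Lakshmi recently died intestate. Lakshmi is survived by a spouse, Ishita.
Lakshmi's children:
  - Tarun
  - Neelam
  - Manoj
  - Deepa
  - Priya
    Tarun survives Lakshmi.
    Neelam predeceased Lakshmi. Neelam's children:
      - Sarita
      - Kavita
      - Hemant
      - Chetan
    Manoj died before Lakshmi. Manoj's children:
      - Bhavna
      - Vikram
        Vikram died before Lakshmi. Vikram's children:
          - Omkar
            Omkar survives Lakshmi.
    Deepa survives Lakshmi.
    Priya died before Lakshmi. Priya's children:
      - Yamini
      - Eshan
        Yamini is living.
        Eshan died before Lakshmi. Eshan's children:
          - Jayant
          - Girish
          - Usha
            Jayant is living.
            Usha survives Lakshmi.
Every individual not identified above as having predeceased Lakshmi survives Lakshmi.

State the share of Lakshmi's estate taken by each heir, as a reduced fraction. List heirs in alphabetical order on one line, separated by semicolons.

Ishita, as surviving spouse, takes 2/3.
The remaining 1/3 passes to Lakshmi's descendants per stirpes.
The 1/3 is divided into 5 equal shares of 1/15 among Tarun, Neelam, Manoj, Deepa, Priya.
Tarun is living and takes 1/15.
Neelam predeceased; the 1/15 allotted to Neelam's branch passes to Neelam's issue by representation.
The 1/15 is divided into 4 equal shares of 1/60 among Sarita, Kavita, Hemant, Chetan.
Sarita is living and takes 1/60.
Kavita is living and takes 1/60.
Hemant is living and takes 1/60.
Chetan is living and takes 1/60.
Manoj predeceased; the 1/15 allotted to Manoj's branch passes to Manoj's issue by representation.
The 1/15 is divided into 2 equal shares of 1/30 among Bhavna, Vikram.
Bhavna is living and takes 1/30.
Vikram predeceased; the 1/30 allotted to Vikram's branch passes to Vikram's issue by representation.
Omkar is the sole taker at this level and receives the full 1/30.
Deepa is living and takes 1/15.
Priya predeceased; the 1/15 allotted to Priya's branch passes to Priya's issue by representation.
The 1/15 is divided into 2 equal shares of 1/30 among Yamini, Eshan.
Yamini is living and takes 1/30.
Eshan predeceased; the 1/30 allotted to Eshan's branch passes to Eshan's issue by representation.
The 1/30 is divided into 3 equal shares of 1/90 among Jayant, Girish, Usha.
Jayant is living and takes 1/90.
Girish is living and takes 1/90.
Usha is living and takes 1/90.

Bhavna 1/30; Chetan 1/60; Deepa 1/15; Girish 1/90; Hemant 1/60; Ishita 2/3; Jayant 1/90; Kavita 1/60; Omkar 1/30; Sarita 1/60; Tarun 1/15; Usha 1/90; Yamini 1/30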